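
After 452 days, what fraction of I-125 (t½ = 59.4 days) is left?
N/N₀ = (1/2)^(t/t½) = 0.005121 = 0.512%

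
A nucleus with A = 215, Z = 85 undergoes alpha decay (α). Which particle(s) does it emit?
α particle = ⁴₂He (2 protons + 2 neutrons)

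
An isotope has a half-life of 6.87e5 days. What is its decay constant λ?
λ = ln(2)/t½ = 1.009e-6 day⁻¹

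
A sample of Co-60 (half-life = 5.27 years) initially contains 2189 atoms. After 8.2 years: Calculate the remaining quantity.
N = N₀(1/2)^(t/t½) = 744.5 atoms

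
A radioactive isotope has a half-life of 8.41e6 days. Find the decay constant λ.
λ = ln(2)/t½ = 8.242e-8 day⁻¹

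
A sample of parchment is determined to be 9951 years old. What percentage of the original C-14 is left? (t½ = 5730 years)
N/N₀ = (1/2)^(t/t½) = 0.3001 = 30%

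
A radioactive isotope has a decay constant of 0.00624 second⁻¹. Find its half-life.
t½ = ln(2)/λ = 111.1 seconds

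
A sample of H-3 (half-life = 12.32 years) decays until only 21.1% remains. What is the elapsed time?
t = t½ × log₂(N₀/N) = 27.65 years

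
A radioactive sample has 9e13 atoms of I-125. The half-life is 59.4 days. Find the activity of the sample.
A = λN = 1.05e12 decays/day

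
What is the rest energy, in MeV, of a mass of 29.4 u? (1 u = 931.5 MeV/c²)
E = mc² = 27390 MeV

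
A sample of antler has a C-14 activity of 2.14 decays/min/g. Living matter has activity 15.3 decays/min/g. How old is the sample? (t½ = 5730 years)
Age = t½ × log₂(A₀/A) = 16260 years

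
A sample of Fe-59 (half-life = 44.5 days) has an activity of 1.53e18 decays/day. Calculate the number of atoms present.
N = A/λ = 9.823e19 atoms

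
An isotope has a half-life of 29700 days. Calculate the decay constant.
λ = ln(2)/t½ = 2.334e-5 day⁻¹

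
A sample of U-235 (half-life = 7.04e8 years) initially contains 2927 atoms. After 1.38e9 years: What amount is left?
N = N₀(1/2)^(t/t½) = 752.2 atoms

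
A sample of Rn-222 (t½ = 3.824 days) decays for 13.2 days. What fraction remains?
N/N₀ = (1/2)^(t/t½) = 0.09139 = 9.14%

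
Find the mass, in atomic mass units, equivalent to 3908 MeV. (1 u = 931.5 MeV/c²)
m = E/c² = 4.195 u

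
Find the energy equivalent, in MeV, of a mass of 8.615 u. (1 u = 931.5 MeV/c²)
E = mc² = 8025 MeV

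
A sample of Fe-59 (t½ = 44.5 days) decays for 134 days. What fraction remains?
N/N₀ = (1/2)^(t/t½) = 0.124 = 12.4%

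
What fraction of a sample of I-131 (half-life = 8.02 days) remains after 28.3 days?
N/N₀ = (1/2)^(t/t½) = 0.08665 = 8.66%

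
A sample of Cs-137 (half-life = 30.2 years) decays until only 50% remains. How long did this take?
t = t½ × log₂(N₀/N) = 30.2 years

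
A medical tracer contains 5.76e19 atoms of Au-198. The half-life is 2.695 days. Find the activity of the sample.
A = λN = 1.481e19 decays/day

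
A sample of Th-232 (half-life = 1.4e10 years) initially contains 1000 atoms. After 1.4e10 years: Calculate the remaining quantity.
N = N₀(1/2)^(t/t½) = 500 atoms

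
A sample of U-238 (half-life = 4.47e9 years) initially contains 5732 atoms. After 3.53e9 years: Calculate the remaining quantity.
N = N₀(1/2)^(t/t½) = 3316 atoms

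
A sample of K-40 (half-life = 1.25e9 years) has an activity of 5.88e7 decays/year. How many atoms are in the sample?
N = A/λ = 1.06e17 atoms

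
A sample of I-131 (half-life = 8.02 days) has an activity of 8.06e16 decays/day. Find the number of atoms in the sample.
N = A/λ = 9.326e17 atoms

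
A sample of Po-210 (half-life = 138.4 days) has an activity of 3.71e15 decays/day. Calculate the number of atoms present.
N = A/λ = 7.408e17 atoms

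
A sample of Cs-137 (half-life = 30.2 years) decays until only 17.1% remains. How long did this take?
t = t½ × log₂(N₀/N) = 76.95 years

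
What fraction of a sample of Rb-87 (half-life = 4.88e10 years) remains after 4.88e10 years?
N/N₀ = (1/2)^(t/t½) = 0.5 = 50%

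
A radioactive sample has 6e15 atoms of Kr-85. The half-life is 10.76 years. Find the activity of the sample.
A = λN = 3.865e14 decays/year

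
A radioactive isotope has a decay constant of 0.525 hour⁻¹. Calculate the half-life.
t½ = ln(2)/λ = 1.32 hours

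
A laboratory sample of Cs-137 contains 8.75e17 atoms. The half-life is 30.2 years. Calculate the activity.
A = λN = 2.008e16 decays/year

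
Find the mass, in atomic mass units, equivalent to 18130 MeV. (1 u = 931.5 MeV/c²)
m = E/c² = 19.46 u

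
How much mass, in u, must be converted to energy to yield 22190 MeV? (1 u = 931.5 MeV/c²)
m = E/c² = 23.82 u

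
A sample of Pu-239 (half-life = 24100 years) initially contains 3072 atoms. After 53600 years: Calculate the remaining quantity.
N = N₀(1/2)^(t/t½) = 657.5 atoms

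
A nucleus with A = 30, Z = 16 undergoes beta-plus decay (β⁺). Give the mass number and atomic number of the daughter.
Daughter: A = 30, Z = 15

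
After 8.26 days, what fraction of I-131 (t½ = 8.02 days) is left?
N/N₀ = (1/2)^(t/t½) = 0.4897 = 49%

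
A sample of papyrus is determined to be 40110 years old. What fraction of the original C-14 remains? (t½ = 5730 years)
N/N₀ = (1/2)^(t/t½) = 0.007812 = 0.781%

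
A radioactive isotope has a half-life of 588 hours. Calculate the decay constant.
λ = ln(2)/t½ = 0.001179 hour⁻¹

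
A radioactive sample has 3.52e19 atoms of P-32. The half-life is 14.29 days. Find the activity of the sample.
A = λN = 1.707e18 decays/day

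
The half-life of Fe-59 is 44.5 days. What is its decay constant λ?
λ = ln(2)/t½ = 0.01558 day⁻¹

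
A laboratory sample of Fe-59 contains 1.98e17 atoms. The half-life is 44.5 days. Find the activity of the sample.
A = λN = 3.084e15 decays/day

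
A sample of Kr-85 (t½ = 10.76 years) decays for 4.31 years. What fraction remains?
N/N₀ = (1/2)^(t/t½) = 0.7576 = 75.8%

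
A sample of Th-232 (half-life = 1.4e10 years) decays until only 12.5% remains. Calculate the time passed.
t = t½ × log₂(N₀/N) = 4.2e10 years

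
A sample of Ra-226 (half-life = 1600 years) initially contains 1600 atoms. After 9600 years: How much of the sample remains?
N = N₀(1/2)^(t/t½) = 25 atoms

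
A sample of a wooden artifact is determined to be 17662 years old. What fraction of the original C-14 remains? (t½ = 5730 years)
N/N₀ = (1/2)^(t/t½) = 0.1181 = 11.8%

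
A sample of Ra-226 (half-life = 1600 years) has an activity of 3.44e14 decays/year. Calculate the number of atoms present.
N = A/λ = 7.941e17 atoms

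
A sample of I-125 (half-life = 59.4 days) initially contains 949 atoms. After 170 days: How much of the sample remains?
N = N₀(1/2)^(t/t½) = 130.5 atoms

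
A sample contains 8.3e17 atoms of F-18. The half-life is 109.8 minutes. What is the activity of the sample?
A = λN = 5.24e15 decays/minute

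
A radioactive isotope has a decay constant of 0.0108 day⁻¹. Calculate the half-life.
t½ = ln(2)/λ = 64.18 days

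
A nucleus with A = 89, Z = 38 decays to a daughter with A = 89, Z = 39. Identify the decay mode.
ΔA = 0, ΔZ = +1 ⇒ beta-minus decay (β⁻)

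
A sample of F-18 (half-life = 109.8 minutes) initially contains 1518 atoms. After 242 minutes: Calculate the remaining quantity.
N = N₀(1/2)^(t/t½) = 329.5 atoms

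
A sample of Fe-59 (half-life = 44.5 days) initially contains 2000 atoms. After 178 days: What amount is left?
N = N₀(1/2)^(t/t½) = 125 atoms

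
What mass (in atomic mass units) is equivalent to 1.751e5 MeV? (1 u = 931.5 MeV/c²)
m = E/c² = 188 u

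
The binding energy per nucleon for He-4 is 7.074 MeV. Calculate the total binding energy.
B.E. = 7.074 × 4 = 28.3 MeV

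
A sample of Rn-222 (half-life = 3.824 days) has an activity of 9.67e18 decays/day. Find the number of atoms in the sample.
N = A/λ = 5.335e19 atoms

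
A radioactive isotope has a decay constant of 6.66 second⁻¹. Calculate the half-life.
t½ = ln(2)/λ = 0.1041 seconds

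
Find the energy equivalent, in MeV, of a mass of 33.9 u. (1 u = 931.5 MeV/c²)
E = mc² = 31580 MeV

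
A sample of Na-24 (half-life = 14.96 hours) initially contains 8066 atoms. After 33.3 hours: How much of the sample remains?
N = N₀(1/2)^(t/t½) = 1724 atoms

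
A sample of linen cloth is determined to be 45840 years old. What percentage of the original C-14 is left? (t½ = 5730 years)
N/N₀ = (1/2)^(t/t½) = 0.003906 = 0.391%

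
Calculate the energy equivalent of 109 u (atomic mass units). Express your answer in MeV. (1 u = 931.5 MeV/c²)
E = mc² = 1.015e5 MeV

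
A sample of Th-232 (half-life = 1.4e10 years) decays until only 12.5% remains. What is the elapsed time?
t = t½ × log₂(N₀/N) = 4.2e10 years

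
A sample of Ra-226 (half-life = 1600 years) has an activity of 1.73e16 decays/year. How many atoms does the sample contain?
N = A/λ = 3.993e19 atoms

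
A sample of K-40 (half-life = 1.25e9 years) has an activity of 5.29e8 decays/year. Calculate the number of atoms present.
N = A/λ = 9.54e17 atoms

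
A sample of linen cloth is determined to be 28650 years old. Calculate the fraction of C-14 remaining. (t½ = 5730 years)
N/N₀ = (1/2)^(t/t½) = 0.03125 = 3.12%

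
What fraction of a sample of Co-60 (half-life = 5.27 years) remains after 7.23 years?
N/N₀ = (1/2)^(t/t½) = 0.3864 = 38.6%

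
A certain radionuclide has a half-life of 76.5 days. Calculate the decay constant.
λ = ln(2)/t½ = 0.009061 day⁻¹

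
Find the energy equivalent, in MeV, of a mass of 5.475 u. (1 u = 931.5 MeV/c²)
E = mc² = 5100 MeV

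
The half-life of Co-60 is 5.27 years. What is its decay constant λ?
λ = ln(2)/t½ = 0.1315 year⁻¹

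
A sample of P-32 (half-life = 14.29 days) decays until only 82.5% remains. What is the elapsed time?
t = t½ × log₂(N₀/N) = 3.966 days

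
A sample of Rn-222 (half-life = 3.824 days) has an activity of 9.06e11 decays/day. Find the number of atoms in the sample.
N = A/λ = 4.998e12 atoms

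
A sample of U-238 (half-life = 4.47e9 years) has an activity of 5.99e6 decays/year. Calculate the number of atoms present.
N = A/λ = 3.863e16 atoms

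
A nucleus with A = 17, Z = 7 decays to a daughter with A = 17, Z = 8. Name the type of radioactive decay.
ΔA = 0, ΔZ = +1 ⇒ beta-minus decay (β⁻)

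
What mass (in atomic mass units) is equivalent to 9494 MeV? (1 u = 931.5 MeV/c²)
m = E/c² = 10.19 u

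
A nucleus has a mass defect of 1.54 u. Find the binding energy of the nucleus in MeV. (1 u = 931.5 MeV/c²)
B.E. = Δm × 931.5 = 1435 MeV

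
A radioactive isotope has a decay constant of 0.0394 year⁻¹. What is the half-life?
t½ = ln(2)/λ = 17.59 years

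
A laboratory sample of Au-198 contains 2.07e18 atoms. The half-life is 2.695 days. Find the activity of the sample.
A = λN = 5.324e17 decays/day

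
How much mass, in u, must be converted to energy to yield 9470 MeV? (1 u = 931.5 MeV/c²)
m = E/c² = 10.17 u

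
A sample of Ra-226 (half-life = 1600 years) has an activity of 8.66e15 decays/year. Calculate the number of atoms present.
N = A/λ = 1.999e19 atoms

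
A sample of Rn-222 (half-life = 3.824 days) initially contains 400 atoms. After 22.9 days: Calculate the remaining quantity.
N = N₀(1/2)^(t/t½) = 6.3 atoms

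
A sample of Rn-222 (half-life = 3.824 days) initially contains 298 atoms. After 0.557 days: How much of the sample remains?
N = N₀(1/2)^(t/t½) = 269.4 atoms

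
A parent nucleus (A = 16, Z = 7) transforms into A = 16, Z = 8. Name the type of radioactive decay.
ΔA = 0, ΔZ = +1 ⇒ beta-minus decay (β⁻)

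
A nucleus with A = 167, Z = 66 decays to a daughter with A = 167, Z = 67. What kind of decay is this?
ΔA = 0, ΔZ = +1 ⇒ beta-minus decay (β⁻)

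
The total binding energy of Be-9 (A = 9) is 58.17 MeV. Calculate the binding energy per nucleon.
B.E./A = 58.17/9 = 6.463 MeV/nucleon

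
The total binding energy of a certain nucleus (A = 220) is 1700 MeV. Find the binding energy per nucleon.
B.E./A = 1700/220 = 7.727 MeV/nucleon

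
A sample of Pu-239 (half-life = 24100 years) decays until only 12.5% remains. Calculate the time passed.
t = t½ × log₂(N₀/N) = 72300 years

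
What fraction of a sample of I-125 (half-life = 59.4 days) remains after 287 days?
N/N₀ = (1/2)^(t/t½) = 0.03512 = 3.51%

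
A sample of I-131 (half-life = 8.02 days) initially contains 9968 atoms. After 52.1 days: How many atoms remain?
N = N₀(1/2)^(t/t½) = 110.4 atoms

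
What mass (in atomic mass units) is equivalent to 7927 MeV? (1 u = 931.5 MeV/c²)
m = E/c² = 8.51 u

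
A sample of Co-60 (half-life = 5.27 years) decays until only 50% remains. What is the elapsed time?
t = t½ × log₂(N₀/N) = 5.27 years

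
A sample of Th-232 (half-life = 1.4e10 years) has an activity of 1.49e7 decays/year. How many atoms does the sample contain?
N = A/λ = 3.009e17 atoms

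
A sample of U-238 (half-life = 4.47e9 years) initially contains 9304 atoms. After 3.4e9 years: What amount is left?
N = N₀(1/2)^(t/t½) = 5492 atoms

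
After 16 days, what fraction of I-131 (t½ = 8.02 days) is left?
N/N₀ = (1/2)^(t/t½) = 0.2509 = 25.1%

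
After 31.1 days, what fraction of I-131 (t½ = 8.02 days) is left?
N/N₀ = (1/2)^(t/t½) = 0.06802 = 6.8%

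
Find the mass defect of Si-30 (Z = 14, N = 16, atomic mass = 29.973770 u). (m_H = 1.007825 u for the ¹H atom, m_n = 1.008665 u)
Δm = Z·m_H + N·m_n − M = 0.2744 u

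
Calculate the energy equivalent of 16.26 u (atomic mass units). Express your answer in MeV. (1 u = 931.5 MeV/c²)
E = mc² = 15150 MeV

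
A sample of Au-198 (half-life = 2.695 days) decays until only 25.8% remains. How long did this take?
t = t½ × log₂(N₀/N) = 5.268 days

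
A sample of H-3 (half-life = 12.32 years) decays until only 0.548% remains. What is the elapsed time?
t = t½ × log₂(N₀/N) = 92.54 years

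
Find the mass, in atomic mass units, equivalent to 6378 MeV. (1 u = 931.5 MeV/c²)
m = E/c² = 6.847 u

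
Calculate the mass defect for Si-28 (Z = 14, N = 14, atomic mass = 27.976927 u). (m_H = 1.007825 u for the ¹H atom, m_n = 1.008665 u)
Δm = Z·m_H + N·m_n − M = 0.2539 u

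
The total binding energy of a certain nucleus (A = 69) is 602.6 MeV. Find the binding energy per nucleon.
B.E./A = 602.6/69 = 8.733 MeV/nucleon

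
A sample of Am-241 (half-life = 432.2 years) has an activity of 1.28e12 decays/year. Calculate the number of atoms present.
N = A/λ = 7.981e14 atoms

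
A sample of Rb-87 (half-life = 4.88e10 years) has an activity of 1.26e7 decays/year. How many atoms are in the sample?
N = A/λ = 8.871e17 atoms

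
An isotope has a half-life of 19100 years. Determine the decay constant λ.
λ = ln(2)/t½ = 3.629e-5 year⁻¹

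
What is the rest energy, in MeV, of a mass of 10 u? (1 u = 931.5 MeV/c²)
E = mc² = 9315 MeV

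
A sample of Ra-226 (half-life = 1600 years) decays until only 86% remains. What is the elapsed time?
t = t½ × log₂(N₀/N) = 348.1 years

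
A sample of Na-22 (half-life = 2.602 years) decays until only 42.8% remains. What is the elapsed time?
t = t½ × log₂(N₀/N) = 3.186 years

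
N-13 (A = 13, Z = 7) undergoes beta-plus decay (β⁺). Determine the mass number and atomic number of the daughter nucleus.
Daughter: A = 13, Z = 6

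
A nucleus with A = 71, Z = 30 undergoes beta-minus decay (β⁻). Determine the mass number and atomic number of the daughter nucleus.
Daughter: A = 71, Z = 31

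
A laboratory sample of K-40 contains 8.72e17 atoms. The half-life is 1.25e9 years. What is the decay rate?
A = λN = 4.835e8 decays/year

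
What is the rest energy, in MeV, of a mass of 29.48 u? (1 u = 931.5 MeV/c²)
E = mc² = 27460 MeV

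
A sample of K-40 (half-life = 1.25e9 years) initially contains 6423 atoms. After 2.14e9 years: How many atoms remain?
N = N₀(1/2)^(t/t½) = 1961 atoms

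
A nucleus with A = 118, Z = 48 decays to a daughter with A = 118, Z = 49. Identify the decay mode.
ΔA = 0, ΔZ = +1 ⇒ beta-minus decay (β⁻)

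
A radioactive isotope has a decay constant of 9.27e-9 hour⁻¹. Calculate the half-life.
t½ = ln(2)/λ = 7.477e7 hours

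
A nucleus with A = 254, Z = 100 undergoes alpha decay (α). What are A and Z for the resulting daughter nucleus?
Daughter: A = 250, Z = 98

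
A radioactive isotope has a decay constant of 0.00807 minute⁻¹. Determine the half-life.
t½ = ln(2)/λ = 85.89 minutes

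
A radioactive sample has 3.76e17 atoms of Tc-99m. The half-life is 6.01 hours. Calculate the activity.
A = λN = 4.336e16 decays/hour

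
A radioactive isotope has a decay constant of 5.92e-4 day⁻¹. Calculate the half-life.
t½ = ln(2)/λ = 1171 days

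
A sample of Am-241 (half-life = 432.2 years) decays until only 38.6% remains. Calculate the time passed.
t = t½ × log₂(N₀/N) = 593.6 years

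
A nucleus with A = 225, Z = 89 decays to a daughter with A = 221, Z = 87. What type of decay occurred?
ΔA = -4, ΔZ = -2 ⇒ alpha decay (α)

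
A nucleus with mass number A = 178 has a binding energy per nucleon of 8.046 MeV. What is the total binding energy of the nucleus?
B.E. = 8.046 × 178 = 1432 MeV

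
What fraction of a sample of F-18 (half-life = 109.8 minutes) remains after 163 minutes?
N/N₀ = (1/2)^(t/t½) = 0.3574 = 35.7%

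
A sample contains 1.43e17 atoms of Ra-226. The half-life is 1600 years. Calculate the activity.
A = λN = 6.195e13 decays/year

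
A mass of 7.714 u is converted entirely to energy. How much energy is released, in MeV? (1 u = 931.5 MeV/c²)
E = mc² = 7186 MeV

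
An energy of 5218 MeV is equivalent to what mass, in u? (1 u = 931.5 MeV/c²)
m = E/c² = 5.602 u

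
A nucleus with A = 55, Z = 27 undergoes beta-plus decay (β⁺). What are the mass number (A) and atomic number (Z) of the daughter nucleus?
Daughter: A = 55, Z = 26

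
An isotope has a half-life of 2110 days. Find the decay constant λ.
λ = ln(2)/t½ = 3.285e-4 day⁻¹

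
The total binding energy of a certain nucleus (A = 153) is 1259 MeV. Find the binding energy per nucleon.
B.E./A = 1259/153 = 8.229 MeV/nucleon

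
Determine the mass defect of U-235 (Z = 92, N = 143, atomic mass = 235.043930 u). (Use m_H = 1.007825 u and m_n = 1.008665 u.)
Δm = Z·m_H + N·m_n − M = 1.915 u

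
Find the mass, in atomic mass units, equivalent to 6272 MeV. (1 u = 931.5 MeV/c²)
m = E/c² = 6.733 u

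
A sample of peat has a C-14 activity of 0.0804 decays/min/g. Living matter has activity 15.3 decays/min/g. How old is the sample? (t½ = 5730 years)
Age = t½ × log₂(A₀/A) = 43390 years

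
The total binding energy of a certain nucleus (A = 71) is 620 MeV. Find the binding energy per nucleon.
B.E./A = 620/71 = 8.732 MeV/nucleon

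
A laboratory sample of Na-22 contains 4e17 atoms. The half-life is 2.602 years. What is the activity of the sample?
A = λN = 1.066e17 decays/year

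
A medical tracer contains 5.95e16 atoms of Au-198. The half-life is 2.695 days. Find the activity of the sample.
A = λN = 1.53e16 decays/day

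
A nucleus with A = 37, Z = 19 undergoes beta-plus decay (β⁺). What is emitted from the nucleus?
β⁺: positron (e⁺) + neutrino (νₑ)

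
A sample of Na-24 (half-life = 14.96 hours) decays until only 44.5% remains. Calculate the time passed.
t = t½ × log₂(N₀/N) = 17.48 hours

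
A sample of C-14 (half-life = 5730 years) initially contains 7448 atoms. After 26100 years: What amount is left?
N = N₀(1/2)^(t/t½) = 316.9 atoms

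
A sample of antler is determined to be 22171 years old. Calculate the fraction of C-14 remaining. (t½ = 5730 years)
N/N₀ = (1/2)^(t/t½) = 0.06843 = 6.84%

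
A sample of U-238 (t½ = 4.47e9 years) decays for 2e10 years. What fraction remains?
N/N₀ = (1/2)^(t/t½) = 0.04499 = 4.5%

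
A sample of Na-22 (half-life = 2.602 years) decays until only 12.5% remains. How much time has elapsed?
t = t½ × log₂(N₀/N) = 7.806 years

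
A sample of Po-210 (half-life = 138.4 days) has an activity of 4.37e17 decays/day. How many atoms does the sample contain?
N = A/λ = 8.726e19 atoms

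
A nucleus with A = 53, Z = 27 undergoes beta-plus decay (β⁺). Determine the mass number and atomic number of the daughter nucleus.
Daughter: A = 53, Z = 26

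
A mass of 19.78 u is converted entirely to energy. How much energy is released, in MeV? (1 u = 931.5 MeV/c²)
E = mc² = 18430 MeV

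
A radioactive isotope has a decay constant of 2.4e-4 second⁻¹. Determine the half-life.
t½ = ln(2)/λ = 2888 seconds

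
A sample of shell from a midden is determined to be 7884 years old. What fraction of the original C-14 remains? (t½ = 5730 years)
N/N₀ = (1/2)^(t/t½) = 0.3853 = 38.5%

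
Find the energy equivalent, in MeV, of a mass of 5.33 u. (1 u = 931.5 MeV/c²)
E = mc² = 4965 MeV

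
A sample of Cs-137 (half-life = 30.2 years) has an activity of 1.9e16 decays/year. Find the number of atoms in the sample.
N = A/λ = 8.278e17 atoms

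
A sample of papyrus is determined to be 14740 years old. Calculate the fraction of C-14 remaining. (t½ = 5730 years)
N/N₀ = (1/2)^(t/t½) = 0.1681 = 16.8%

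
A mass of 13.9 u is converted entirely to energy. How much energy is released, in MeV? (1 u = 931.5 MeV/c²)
E = mc² = 12950 MeV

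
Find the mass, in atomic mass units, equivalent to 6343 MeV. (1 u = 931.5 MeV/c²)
m = E/c² = 6.809 u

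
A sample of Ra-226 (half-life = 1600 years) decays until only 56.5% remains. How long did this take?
t = t½ × log₂(N₀/N) = 1318 years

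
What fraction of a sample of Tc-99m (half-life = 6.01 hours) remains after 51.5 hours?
N/N₀ = (1/2)^(t/t½) = 0.002633 = 0.263%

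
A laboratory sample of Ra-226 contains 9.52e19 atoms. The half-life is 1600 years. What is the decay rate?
A = λN = 4.124e16 decays/year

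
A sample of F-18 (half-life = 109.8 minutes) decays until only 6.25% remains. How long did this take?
t = t½ × log₂(N₀/N) = 439.2 minutes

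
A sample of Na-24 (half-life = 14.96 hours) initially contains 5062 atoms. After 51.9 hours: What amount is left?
N = N₀(1/2)^(t/t½) = 457.1 atoms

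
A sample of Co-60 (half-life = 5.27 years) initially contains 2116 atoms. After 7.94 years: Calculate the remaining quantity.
N = N₀(1/2)^(t/t½) = 744.7 atoms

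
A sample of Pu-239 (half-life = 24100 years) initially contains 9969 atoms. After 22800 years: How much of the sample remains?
N = N₀(1/2)^(t/t½) = 5174 atoms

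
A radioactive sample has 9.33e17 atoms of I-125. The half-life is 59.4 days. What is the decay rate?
A = λN = 1.089e16 decays/day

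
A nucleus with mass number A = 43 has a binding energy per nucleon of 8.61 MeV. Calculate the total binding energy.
B.E. = 8.61 × 43 = 370.2 MeV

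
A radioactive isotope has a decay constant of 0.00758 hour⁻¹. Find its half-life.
t½ = ln(2)/λ = 91.44 hours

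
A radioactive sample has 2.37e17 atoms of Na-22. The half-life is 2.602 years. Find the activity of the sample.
A = λN = 6.313e16 decays/year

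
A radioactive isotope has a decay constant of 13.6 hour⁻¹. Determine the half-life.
t½ = ln(2)/λ = 0.05097 hours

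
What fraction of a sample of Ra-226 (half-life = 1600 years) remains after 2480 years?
N/N₀ = (1/2)^(t/t½) = 0.3415 = 34.2%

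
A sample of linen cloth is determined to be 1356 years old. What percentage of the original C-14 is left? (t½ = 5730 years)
N/N₀ = (1/2)^(t/t½) = 0.8487 = 84.9%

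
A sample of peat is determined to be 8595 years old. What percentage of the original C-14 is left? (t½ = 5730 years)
N/N₀ = (1/2)^(t/t½) = 0.3536 = 35.4%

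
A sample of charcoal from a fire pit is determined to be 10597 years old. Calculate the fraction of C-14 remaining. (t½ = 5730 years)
N/N₀ = (1/2)^(t/t½) = 0.2775 = 27.8%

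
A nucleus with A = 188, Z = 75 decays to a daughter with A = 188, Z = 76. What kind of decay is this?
ΔA = 0, ΔZ = +1 ⇒ beta-minus decay (β⁻)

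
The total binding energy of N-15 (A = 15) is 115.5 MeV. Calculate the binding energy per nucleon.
B.E./A = 115.5/15 = 7.7 MeV/nucleon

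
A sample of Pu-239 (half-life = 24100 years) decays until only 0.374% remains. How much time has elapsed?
t = t½ × log₂(N₀/N) = 1.943e5 years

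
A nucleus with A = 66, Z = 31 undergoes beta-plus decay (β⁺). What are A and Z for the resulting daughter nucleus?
Daughter: A = 66, Z = 30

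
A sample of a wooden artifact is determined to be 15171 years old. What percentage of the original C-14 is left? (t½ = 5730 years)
N/N₀ = (1/2)^(t/t½) = 0.1596 = 16%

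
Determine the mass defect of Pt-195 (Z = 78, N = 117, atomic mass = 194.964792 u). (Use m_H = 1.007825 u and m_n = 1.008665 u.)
Δm = Z·m_H + N·m_n − M = 1.659 u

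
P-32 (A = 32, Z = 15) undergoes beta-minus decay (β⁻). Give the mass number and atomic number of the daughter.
Daughter: A = 32, Z = 16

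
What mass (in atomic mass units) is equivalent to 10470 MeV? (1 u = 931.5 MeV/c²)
m = E/c² = 11.24 u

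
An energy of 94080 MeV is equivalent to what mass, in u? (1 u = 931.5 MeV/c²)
m = E/c² = 101 u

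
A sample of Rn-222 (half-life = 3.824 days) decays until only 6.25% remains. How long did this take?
t = t½ × log₂(N₀/N) = 15.3 days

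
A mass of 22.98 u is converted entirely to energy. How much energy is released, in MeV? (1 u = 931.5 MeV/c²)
E = mc² = 21410 MeV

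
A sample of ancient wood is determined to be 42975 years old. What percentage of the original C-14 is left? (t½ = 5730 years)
N/N₀ = (1/2)^(t/t½) = 0.005524 = 0.552%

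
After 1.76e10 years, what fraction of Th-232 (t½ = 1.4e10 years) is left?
N/N₀ = (1/2)^(t/t½) = 0.4184 = 41.8%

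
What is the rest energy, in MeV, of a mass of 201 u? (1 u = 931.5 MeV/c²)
E = mc² = 1.872e5 MeV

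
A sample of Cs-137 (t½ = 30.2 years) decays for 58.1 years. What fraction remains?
N/N₀ = (1/2)^(t/t½) = 0.2636 = 26.4%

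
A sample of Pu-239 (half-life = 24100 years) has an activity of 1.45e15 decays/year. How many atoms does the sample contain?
N = A/λ = 5.041e19 atoms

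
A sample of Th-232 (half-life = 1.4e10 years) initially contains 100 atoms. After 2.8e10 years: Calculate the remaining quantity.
N = N₀(1/2)^(t/t½) = 25 atoms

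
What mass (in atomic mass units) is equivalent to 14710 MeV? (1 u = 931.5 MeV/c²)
m = E/c² = 15.79 u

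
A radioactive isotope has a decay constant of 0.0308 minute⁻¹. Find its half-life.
t½ = ln(2)/λ = 22.5 minutes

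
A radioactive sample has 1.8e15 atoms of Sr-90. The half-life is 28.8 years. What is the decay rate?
A = λN = 4.332e13 decays/year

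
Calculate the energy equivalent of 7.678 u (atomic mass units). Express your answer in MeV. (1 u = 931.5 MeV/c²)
E = mc² = 7152 MeV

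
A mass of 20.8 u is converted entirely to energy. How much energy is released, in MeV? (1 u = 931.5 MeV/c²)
E = mc² = 19380 MeV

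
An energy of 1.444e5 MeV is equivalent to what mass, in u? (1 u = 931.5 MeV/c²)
m = E/c² = 155 u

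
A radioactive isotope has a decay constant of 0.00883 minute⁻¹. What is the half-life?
t½ = ln(2)/λ = 78.5 minutes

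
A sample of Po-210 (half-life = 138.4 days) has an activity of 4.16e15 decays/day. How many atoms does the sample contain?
N = A/λ = 8.306e17 atoms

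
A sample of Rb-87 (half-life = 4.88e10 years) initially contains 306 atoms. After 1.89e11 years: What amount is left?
N = N₀(1/2)^(t/t½) = 20.89 atoms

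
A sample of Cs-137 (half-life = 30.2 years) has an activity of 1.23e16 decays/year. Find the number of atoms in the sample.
N = A/λ = 5.359e17 atoms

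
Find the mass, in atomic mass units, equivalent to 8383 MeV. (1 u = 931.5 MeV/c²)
m = E/c² = 8.999 u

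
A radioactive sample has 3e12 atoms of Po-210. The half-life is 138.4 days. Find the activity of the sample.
A = λN = 1.502e10 decays/day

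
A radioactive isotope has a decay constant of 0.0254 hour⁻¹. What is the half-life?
t½ = ln(2)/λ = 27.29 hours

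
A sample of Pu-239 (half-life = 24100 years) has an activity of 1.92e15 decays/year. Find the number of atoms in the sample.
N = A/λ = 6.676e19 atoms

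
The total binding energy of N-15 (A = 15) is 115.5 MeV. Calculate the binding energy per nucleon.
B.E./A = 115.5/15 = 7.7 MeV/nucleon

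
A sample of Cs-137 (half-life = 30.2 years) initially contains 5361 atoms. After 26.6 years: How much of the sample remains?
N = N₀(1/2)^(t/t½) = 2911 atoms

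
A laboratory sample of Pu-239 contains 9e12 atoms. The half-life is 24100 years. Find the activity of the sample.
A = λN = 2.589e8 decays/year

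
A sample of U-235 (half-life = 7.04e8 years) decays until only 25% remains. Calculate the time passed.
t = t½ × log₂(N₀/N) = 1.408e9 years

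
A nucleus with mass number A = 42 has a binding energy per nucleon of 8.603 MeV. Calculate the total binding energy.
B.E. = 8.603 × 42 = 361.3 MeV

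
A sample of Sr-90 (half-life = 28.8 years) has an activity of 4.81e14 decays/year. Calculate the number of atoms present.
N = A/λ = 1.999e16 atoms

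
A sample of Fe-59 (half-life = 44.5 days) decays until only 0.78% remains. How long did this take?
t = t½ × log₂(N₀/N) = 311.6 days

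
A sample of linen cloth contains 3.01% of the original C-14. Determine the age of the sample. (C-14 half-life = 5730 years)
Age = t½ × log₂(1/ratio) = 28960 years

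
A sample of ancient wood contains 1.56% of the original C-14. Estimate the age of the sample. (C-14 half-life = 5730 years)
Age = t½ × log₂(1/ratio) = 34390 years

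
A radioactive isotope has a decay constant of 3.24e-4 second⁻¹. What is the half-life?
t½ = ln(2)/λ = 2139 seconds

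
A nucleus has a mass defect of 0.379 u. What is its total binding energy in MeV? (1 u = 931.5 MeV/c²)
B.E. = Δm × 931.5 = 353 MeV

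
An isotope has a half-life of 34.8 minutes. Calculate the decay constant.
λ = ln(2)/t½ = 0.01992 minute⁻¹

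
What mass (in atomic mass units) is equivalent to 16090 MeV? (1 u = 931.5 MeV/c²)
m = E/c² = 17.27 u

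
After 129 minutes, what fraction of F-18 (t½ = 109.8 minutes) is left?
N/N₀ = (1/2)^(t/t½) = 0.4429 = 44.3%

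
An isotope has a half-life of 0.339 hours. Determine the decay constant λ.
λ = ln(2)/t½ = 2.045 hour⁻¹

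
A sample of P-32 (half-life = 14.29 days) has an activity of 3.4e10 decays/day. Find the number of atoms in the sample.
N = A/λ = 7.009e11 atoms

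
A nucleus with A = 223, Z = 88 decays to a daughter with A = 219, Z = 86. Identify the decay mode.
ΔA = -4, ΔZ = -2 ⇒ alpha decay (α)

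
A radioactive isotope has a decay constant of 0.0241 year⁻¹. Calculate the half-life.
t½ = ln(2)/λ = 28.76 years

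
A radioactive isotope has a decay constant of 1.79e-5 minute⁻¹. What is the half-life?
t½ = ln(2)/λ = 38720 minutes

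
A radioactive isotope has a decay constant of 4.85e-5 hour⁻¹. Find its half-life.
t½ = ln(2)/λ = 14290 hours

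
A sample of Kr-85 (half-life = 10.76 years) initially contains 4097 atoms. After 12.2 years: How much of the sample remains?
N = N₀(1/2)^(t/t½) = 1867 atoms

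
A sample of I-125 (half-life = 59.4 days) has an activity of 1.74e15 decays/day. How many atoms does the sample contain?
N = A/λ = 1.491e17 atoms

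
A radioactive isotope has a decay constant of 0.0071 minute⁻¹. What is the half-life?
t½ = ln(2)/λ = 97.63 minutes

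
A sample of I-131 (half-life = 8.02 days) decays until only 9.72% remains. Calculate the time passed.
t = t½ × log₂(N₀/N) = 26.97 days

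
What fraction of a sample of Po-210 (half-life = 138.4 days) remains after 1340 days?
N/N₀ = (1/2)^(t/t½) = 0.001217 = 0.122%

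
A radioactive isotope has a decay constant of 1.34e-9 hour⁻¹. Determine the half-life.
t½ = ln(2)/λ = 5.173e8 hours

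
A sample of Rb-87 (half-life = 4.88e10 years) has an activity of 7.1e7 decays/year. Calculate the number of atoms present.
N = A/λ = 4.999e18 atoms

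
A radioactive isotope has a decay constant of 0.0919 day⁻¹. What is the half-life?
t½ = ln(2)/λ = 7.542 days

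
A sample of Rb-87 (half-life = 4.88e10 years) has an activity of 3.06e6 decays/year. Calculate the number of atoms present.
N = A/λ = 2.154e17 atoms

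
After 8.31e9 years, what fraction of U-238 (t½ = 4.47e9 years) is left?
N/N₀ = (1/2)^(t/t½) = 0.2757 = 27.6%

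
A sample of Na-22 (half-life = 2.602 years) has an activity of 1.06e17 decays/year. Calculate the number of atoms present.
N = A/λ = 3.979e17 atoms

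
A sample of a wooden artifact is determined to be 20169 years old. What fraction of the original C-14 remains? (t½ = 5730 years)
N/N₀ = (1/2)^(t/t½) = 0.08718 = 8.72%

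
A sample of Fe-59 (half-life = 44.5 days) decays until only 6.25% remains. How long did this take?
t = t½ × log₂(N₀/N) = 178 days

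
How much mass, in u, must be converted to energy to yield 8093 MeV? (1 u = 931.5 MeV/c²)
m = E/c² = 8.688 u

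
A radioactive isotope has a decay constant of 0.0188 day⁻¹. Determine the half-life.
t½ = ln(2)/λ = 36.87 days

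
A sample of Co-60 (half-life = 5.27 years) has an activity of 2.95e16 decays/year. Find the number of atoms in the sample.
N = A/λ = 2.243e17 atoms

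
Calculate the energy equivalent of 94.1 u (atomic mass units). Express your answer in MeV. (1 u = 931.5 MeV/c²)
E = mc² = 87650 MeV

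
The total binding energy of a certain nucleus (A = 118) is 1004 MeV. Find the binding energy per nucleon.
B.E./A = 1004/118 = 8.508 MeV/nucleon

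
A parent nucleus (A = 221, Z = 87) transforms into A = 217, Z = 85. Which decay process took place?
ΔA = -4, ΔZ = -2 ⇒ alpha decay (α)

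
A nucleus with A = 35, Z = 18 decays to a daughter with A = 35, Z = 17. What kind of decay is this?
ΔA = 0, ΔZ = -1 ⇒ beta-plus decay (β⁺) or electron capture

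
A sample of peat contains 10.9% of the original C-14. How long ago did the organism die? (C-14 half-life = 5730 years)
Age = t½ × log₂(1/ratio) = 18320 years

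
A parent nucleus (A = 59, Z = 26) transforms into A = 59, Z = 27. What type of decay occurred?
ΔA = 0, ΔZ = +1 ⇒ beta-minus decay (β⁻)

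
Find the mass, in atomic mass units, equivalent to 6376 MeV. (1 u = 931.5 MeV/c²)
m = E/c² = 6.845 u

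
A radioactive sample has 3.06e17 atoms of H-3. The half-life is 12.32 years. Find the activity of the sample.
A = λN = 1.722e16 decays/year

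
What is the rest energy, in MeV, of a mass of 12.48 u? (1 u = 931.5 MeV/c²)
E = mc² = 11630 MeV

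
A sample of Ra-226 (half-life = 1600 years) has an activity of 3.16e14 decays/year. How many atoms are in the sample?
N = A/λ = 7.294e17 atoms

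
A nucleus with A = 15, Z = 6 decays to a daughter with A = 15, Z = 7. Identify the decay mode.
ΔA = 0, ΔZ = +1 ⇒ beta-minus decay (β⁻)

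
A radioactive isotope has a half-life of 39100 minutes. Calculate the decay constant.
λ = ln(2)/t½ = 1.773e-5 minute⁻¹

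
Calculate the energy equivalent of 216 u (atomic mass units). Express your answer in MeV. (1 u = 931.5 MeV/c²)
E = mc² = 2.012e5 MeV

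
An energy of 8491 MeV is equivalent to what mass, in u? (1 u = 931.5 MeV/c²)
m = E/c² = 9.115 u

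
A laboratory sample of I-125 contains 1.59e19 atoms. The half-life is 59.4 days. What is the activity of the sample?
A = λN = 1.855e17 decays/day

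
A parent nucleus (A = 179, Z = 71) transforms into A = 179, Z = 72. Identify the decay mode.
ΔA = 0, ΔZ = +1 ⇒ beta-minus decay (β⁻)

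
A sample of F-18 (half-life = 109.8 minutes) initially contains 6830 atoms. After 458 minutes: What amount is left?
N = N₀(1/2)^(t/t½) = 379.1 atoms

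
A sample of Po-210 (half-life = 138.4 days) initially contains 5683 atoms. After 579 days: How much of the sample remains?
N = N₀(1/2)^(t/t½) = 312.8 atoms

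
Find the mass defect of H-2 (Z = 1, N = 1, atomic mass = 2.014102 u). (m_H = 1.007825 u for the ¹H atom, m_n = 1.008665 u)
Δm = Z·m_H + N·m_n − M = 0.002388 u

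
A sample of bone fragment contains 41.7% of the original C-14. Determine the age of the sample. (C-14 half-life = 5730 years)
Age = t½ × log₂(1/ratio) = 7231 years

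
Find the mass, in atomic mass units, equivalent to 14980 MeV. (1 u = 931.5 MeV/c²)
m = E/c² = 16.08 u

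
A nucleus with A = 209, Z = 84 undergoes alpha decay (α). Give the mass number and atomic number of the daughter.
Daughter: A = 205, Z = 82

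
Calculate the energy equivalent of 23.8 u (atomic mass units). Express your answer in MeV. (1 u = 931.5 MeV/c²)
E = mc² = 22170 MeV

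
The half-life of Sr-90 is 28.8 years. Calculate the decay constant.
λ = ln(2)/t½ = 0.02407 year⁻¹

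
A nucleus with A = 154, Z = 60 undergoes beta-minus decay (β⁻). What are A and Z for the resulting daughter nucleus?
Daughter: A = 154, Z = 61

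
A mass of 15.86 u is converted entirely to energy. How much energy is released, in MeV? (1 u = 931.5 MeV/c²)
E = mc² = 14770 MeV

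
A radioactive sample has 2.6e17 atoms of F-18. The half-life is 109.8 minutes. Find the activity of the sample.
A = λN = 1.641e15 decays/minute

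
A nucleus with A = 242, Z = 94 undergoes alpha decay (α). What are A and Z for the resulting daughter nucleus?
Daughter: A = 238, Z = 92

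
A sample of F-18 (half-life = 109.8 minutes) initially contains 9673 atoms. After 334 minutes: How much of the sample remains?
N = N₀(1/2)^(t/t½) = 1175 atoms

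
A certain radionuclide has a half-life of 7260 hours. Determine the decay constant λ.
λ = ln(2)/t½ = 9.547e-5 hour⁻¹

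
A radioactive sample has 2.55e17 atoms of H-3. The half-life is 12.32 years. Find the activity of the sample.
A = λN = 1.435e16 decays/year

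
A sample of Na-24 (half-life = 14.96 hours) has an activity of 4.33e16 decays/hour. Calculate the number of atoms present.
N = A/λ = 9.345e17 atoms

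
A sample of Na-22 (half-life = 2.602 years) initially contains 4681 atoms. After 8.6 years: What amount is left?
N = N₀(1/2)^(t/t½) = 473.6 atoms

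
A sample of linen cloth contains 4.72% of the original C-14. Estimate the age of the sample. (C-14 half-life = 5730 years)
Age = t½ × log₂(1/ratio) = 25240 years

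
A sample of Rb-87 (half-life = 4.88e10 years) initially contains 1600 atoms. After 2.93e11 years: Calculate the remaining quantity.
N = N₀(1/2)^(t/t½) = 24.93 atoms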